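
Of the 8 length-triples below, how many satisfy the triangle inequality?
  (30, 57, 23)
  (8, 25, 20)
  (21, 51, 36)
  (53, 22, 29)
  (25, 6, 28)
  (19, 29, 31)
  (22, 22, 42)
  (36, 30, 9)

(23,30,57): 23+30 ≤ 57 → not valid
(8,20,25): 8+20 > 25 → valid
(21,36,51): 21+36 > 51 → valid
(22,29,53): 22+29 ≤ 53 → not valid
(6,25,28): 6+25 > 28 → valid
(19,29,31): 19+29 > 31 → valid
(22,22,42): 22+22 > 42 → valid
(9,30,36): 9+30 > 36 → valid
6 of the 8 triples form a triangle.

6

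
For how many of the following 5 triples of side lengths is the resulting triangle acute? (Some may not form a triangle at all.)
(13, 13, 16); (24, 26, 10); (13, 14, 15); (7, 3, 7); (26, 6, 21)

3

(13,13,16): 13²+13² = 338 > 256 = 16² → acute
(24,26,10): 10²+24² = 676 = 26² → right
(13,14,15): 13²+14² = 365 > 225 = 15² → acute
(7,3,7): 3²+7² = 58 > 49 = 7² → acute
(26,6,21): 6²+21² = 477 < 676 = 26² → obtuse
3 of the 5 are acute.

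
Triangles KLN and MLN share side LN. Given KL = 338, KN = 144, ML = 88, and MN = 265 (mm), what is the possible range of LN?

194 < LN < 353

From triangle KLN: |338 − 144| < LN < 338 + 144, i.e. 194 < LN < 482.
From triangle MLN: 177 < LN < 353.
Both must hold, so LN lies in the intersection.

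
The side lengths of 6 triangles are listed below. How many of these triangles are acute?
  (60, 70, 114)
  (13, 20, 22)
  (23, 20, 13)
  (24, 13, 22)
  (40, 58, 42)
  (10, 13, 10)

(60,70,114): 60²+70² = 8500 < 12996 = 114² → obtuse
(13,20,22): 13²+20² = 569 > 484 = 22² → acute
(23,20,13): 13²+20² = 569 > 529 = 23² → acute
(24,13,22): 13²+22² = 653 > 576 = 24² → acute
(40,58,42): 40²+42² = 3364 = 58² → right
(10,13,10): 10²+10² = 200 > 169 = 13² → acute
4 of the 6 are acute.

4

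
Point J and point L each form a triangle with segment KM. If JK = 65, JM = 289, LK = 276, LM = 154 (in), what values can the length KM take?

224 < KM < 354

From triangle JKM: |65 − 289| < KM < 65 + 289, i.e. 224 < KM < 354.
From triangle LKM: 122 < KM < 430.
Both must hold, so KM lies in the intersection.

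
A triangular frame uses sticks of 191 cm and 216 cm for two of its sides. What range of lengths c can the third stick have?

25 < c < 407 (cm)

By the triangle inequality, c must be less than 191 + 216 = 407 and greater than |191 − 216| = 25.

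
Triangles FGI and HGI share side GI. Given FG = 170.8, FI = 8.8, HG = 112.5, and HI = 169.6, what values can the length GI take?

From triangle FGI: |170.8 − 8.8| < GI < 170.8 + 8.8, i.e. 162.0 < GI < 179.6.
From triangle HGI: 57.1 < GI < 282.1.
Both must hold, so GI lies in the intersection.

162.0 < GI < 179.6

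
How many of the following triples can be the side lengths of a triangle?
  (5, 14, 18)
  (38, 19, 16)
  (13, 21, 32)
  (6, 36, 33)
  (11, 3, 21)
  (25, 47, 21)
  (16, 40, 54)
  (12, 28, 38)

5

(5,14,18): 5+14 > 18 → valid
(16,19,38): 16+19 ≤ 38 → not valid
(13,21,32): 13+21 > 32 → valid
(6,33,36): 6+33 > 36 → valid
(3,11,21): 3+11 ≤ 21 → not valid
(21,25,47): 21+25 ≤ 47 → not valid
(16,40,54): 16+40 > 54 → valid
(12,28,38): 12+28 > 38 → valid
5 of the 8 triples form a triangle.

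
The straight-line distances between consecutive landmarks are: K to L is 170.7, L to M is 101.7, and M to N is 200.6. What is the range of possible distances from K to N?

The maximum is all hops collinear in one direction: 170.7 + 101.7 + 200.6 = 473.0.
The longest hop is 200.6; the others sum to 272.4. Since 200.6 ≤ 272.4, the path can fold back on itself completely, so the minimum distance is 0.

0 ≤ KN ≤ 473.0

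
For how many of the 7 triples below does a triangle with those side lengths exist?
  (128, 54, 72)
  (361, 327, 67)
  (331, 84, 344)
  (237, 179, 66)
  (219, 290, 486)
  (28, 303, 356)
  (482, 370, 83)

(54,72,128): 54+72 ≤ 128 → not valid
(67,327,361): 67+327 > 361 → valid
(84,331,344): 84+331 > 344 → valid
(66,179,237): 66+179 > 237 → valid
(219,290,486): 219+290 > 486 → valid
(28,303,356): 28+303 ≤ 356 → not valid
(83,370,482): 83+370 ≤ 482 → not valid
4 of the 7 triples form a triangle.

4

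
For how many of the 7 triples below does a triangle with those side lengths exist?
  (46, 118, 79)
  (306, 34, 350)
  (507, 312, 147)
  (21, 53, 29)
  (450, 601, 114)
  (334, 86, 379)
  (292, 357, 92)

(46,79,118): 46+79 > 118 → valid
(34,306,350): 34+306 ≤ 350 → not valid
(147,312,507): 147+312 ≤ 507 → not valid
(21,29,53): 21+29 ≤ 53 → not valid
(114,450,601): 114+450 ≤ 601 → not valid
(86,334,379): 86+334 > 379 → valid
(92,292,357): 92+292 > 357 → valid
3 of the 7 triples form a triangle.

3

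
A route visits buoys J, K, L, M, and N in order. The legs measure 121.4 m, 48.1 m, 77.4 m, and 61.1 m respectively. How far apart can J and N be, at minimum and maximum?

The maximum is all hops collinear in one direction: 121.4 + 48.1 + 77.4 + 61.1 = 308.0.
The longest hop is 121.4; the others sum to 186.6. Since 121.4 ≤ 186.6, the path can fold back on itself completely, so the minimum distance is 0.

0 ≤ JN ≤ 308.0 m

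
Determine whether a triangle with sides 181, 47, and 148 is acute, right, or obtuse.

Compare the square of the longest side to the sum of squares of the other two: 47² + 148² = 24113 < 32761 = 181².

obtuse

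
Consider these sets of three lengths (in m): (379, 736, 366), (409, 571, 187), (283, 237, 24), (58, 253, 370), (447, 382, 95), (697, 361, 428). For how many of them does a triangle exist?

4

(366,379,736): 366+379 > 736 → valid
(187,409,571): 187+409 > 571 → valid
(24,237,283): 24+237 ≤ 283 → not valid
(58,253,370): 58+253 ≤ 370 → not valid
(95,382,447): 95+382 > 447 → valid
(361,428,697): 361+428 > 697 → valid
4 of the 6 triples form a triangle.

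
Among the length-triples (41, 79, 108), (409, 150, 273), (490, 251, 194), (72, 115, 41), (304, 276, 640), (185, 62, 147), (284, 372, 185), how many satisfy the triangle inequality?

4

(41,79,108): 41+79 > 108 → valid
(150,273,409): 150+273 > 409 → valid
(194,251,490): 194+251 ≤ 490 → not valid
(41,72,115): 41+72 ≤ 115 → not valid
(276,304,640): 276+304 ≤ 640 → not valid
(62,147,185): 62+147 > 185 → valid
(185,284,372): 185+284 > 372 → valid
4 of the 7 triples form a triangle.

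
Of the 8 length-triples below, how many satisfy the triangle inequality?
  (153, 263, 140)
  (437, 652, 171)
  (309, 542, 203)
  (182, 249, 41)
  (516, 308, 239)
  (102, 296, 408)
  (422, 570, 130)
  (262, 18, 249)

3

(140,153,263): 140+153 > 263 → valid
(171,437,652): 171+437 ≤ 652 → not valid
(203,309,542): 203+309 ≤ 542 → not valid
(41,182,249): 41+182 ≤ 249 → not valid
(239,308,516): 239+308 > 516 → valid
(102,296,408): 102+296 ≤ 408 → not valid
(130,422,570): 130+422 ≤ 570 → not valid
(18,249,262): 18+249 > 262 → valid
3 of the 8 triples form a triangle.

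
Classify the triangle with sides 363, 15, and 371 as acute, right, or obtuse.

Compare the square of the longest side to the sum of squares of the other two: 15² + 363² = 131994 < 137641 = 371².

obtuse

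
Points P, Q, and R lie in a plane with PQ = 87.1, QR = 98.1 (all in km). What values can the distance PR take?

11.0 ≤ PR ≤ 185.2 km

By the triangle inequality, |87.1 − 98.1| ≤ PR ≤ 87.1 + 98.1.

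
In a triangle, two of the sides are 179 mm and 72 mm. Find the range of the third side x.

By the triangle inequality, x must be less than 179 + 72 = 251 and greater than |179 − 72| = 107.

107 < x < 251 (mm)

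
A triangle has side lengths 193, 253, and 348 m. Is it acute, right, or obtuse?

Compare the square of the longest side to the sum of squares of the other two: 193² + 253² = 101258 < 121104 = 348².

obtuse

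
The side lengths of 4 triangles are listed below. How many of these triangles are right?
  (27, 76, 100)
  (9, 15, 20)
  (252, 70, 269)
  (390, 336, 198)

(27,76,100): 27²+76² = 6505 < 10000 = 100² → obtuse
(9,15,20): 9²+15² = 306 < 400 = 20² → obtuse
(252,70,269): 70²+252² = 68404 < 72361 = 269² → obtuse
(390,336,198): 198²+336² = 152100 = 390² → right
1 of the 4 is right.

1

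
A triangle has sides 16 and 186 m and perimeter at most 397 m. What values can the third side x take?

Triangle inequality alone gives 170 < x < 202.
The perimeter condition gives x ≤ 397 − 16 − 186 = 195.
Intersecting the two: 170 < x ≤ 195.

170 < x ≤ 195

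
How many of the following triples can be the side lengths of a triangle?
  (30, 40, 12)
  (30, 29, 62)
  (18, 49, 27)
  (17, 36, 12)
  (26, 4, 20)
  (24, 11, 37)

1

(12,30,40): 12+30 > 40 → valid
(29,30,62): 29+30 ≤ 62 → not valid
(18,27,49): 18+27 ≤ 49 → not valid
(12,17,36): 12+17 ≤ 36 → not valid
(4,20,26): 4+20 ≤ 26 → not valid
(11,24,37): 11+24 ≤ 37 → not valid
1 of the 6 triples forms a triangle.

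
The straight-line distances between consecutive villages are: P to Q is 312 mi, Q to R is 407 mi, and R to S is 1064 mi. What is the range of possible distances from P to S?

The maximum is all hops collinear in one direction: 312 + 407 + 1064 = 1783.
The longest hop is 1064; the others sum to 719. Folding the others back against it leaves at least 1064 − 719 = 345.

345 ≤ PS ≤ 1783 mi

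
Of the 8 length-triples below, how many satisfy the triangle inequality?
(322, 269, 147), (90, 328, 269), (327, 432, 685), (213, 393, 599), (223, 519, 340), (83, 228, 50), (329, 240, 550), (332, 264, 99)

(147,269,322): 147+269 > 322 → valid
(90,269,328): 90+269 > 328 → valid
(327,432,685): 327+432 > 685 → valid
(213,393,599): 213+393 > 599 → valid
(223,340,519): 223+340 > 519 → valid
(50,83,228): 50+83 ≤ 228 → not valid
(240,329,550): 240+329 > 550 → valid
(99,264,332): 99+264 > 332 → valid
7 of the 8 triples form a triangle.

7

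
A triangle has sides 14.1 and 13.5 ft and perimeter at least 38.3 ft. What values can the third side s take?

Triangle inequality alone gives 0.6 < s < 27.6.
The perimeter condition gives s ≥ 38.3 − 14.1 − 13.5 = 10.7.
Intersecting the two: 10.7 ≤ s < 27.6.

10.7 ≤ s < 27.6 ft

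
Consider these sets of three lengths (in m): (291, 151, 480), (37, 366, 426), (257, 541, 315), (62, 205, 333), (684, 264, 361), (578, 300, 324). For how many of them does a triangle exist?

2

(151,291,480): 151+291 ≤ 480 → not valid
(37,366,426): 37+366 ≤ 426 → not valid
(257,315,541): 257+315 > 541 → valid
(62,205,333): 62+205 ≤ 333 → not valid
(264,361,684): 264+361 ≤ 684 → not valid
(300,324,578): 300+324 > 578 → valid
2 of the 6 triples form a triangle.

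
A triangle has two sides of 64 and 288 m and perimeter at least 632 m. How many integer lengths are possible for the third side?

72

Triangle inequality: 224 < x < 352. Perimeter ≥ 632 gives x ≥ 632 − 64 − 288 = 280.
So 280 ≤ x < 352; integers 280 through 351: 72 values.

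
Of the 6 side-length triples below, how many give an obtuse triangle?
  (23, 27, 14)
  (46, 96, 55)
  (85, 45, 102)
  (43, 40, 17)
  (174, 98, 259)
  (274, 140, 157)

5

(23,27,14): 14²+23² = 725 < 729 = 27² → obtuse
(46,96,55): 46²+55² = 5141 < 9216 = 96² → obtuse
(85,45,102): 45²+85² = 9250 < 10404 = 102² → obtuse
(43,40,17): 17²+40² = 1889 > 1849 = 43² → acute
(174,98,259): 98²+174² = 39880 < 67081 = 259² → obtuse
(274,140,157): 140²+157² = 44249 < 75076 = 274² → obtuse
5 of the 6 are obtuse.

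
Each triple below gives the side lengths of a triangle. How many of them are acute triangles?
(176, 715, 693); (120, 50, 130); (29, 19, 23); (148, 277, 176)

1

(176,715,693): 176²+693² = 511225 = 715² → right
(120,50,130): 50²+120² = 16900 = 130² → right
(29,19,23): 19²+23² = 890 > 841 = 29² → acute
(148,277,176): 148²+176² = 52880 < 76729 = 277² → obtuse
1 of the 4 is acute.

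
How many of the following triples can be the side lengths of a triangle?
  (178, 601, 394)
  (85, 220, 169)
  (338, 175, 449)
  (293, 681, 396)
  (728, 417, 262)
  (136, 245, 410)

(178,394,601): 178+394 ≤ 601 → not valid
(85,169,220): 85+169 > 220 → valid
(175,338,449): 175+338 > 449 → valid
(293,396,681): 293+396 > 681 → valid
(262,417,728): 262+417 ≤ 728 → not valid
(136,245,410): 136+245 ≤ 410 → not valid
3 of the 6 triples form a triangle.

3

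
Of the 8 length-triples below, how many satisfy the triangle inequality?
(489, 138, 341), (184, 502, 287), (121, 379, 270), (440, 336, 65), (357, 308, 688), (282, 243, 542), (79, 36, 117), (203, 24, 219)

2

(138,341,489): 138+341 ≤ 489 → not valid
(184,287,502): 184+287 ≤ 502 → not valid
(121,270,379): 121+270 > 379 → valid
(65,336,440): 65+336 ≤ 440 → not valid
(308,357,688): 308+357 ≤ 688 → not valid
(243,282,542): 243+282 ≤ 542 → not valid
(36,79,117): 36+79 ≤ 117 → not valid
(24,203,219): 24+203 > 219 → valid
2 of the 8 triples form a triangle.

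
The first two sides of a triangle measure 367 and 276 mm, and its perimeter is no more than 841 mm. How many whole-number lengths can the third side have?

Triangle inequality: 91 < x < 643. Perimeter ≤ 841 gives x ≤ 841 − 367 − 276 = 198.
So 91 < x ≤ 198; integers 92 through 198: 107 values.

107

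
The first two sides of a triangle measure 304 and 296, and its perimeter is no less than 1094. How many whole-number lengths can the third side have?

Triangle inequality: 8 < x < 600. Perimeter ≥ 1094 gives x ≥ 1094 − 304 − 296 = 494.
So 494 ≤ x < 600; integers 494 through 599: 106 values.

106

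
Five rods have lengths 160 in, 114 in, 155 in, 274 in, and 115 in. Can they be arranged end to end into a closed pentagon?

Yes

A pentagon exists iff every side is shorter than the sum of the others — equivalently, the longest side is less than the sum of the rest.
Longest side 274 < 544 (sum of the remaining 4), so yes.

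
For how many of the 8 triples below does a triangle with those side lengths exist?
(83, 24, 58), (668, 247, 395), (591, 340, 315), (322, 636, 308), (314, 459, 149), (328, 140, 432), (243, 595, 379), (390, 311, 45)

4

(24,58,83): 24+58 ≤ 83 → not valid
(247,395,668): 247+395 ≤ 668 → not valid
(315,340,591): 315+340 > 591 → valid
(308,322,636): 308+322 ≤ 636 → not valid
(149,314,459): 149+314 > 459 → valid
(140,328,432): 140+328 > 432 → valid
(243,379,595): 243+379 > 595 → valid
(45,311,390): 45+311 ≤ 390 → not valid
4 of the 8 triples form a triangle.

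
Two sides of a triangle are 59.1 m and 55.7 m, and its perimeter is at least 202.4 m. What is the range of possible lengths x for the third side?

Triangle inequality alone gives 3.4 < x < 114.8.
The perimeter condition gives x ≥ 202.4 − 59.1 − 55.7 = 87.6.
Intersecting the two: 87.6 ≤ x < 114.8.

87.6 ≤ x < 114.8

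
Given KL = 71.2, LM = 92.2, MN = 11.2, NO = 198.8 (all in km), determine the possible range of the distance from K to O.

The maximum is all hops collinear in one direction: 71.2 + 92.2 + 11.2 + 198.8 = 373.4.
The longest hop is 198.8; the others sum to 174.6. Folding the others back against it leaves at least 198.8 − 174.6 = 24.2.

24.2 ≤ KO ≤ 373.4 km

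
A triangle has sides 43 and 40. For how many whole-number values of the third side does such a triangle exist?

The third side lies in the open interval (3, 83).
Integers from 4 to 82 inclusive: 82 − 4 + 1 = 79.

79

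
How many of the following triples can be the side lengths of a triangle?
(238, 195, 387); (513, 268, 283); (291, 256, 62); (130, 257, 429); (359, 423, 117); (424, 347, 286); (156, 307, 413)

(195,238,387): 195+238 > 387 → valid
(268,283,513): 268+283 > 513 → valid
(62,256,291): 62+256 > 291 → valid
(130,257,429): 130+257 ≤ 429 → not valid
(117,359,423): 117+359 > 423 → valid
(286,347,424): 286+347 > 424 → valid
(156,307,413): 156+307 > 413 → valid
6 of the 7 triples form a triangle.

6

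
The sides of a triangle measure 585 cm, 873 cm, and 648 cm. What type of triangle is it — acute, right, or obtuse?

right

Compare the square of the longest side to the sum of squares of the other two: 585² + 648² = 762129 = 873².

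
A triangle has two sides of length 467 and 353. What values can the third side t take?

114 < t < 820

By the triangle inequality, t must be less than 467 + 353 = 820 and greater than |467 − 353| = 114.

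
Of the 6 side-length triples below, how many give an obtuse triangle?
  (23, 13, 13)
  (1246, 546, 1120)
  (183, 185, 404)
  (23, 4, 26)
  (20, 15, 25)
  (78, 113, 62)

(23,13,13): 13²+13² = 338 < 529 = 23² → obtuse
(1246,546,1120): 546²+1120² = 1552516 = 1246² → right
(183,185,404): 183+185 ≤ 404, not a triangle
(23,4,26): 4²+23² = 545 < 676 = 26² → obtuse
(20,15,25): 15²+20² = 625 = 25² → right
(78,113,62): 62²+78² = 9928 < 12769 = 113² → obtuse
3 of the 6 are obtuse.

3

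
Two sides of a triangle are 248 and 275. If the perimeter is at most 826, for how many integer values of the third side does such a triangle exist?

Triangle inequality: 27 < x < 523. Perimeter ≤ 826 gives x ≤ 826 − 248 − 275 = 303.
So 27 < x ≤ 303; integers 28 through 303: 276 values.

276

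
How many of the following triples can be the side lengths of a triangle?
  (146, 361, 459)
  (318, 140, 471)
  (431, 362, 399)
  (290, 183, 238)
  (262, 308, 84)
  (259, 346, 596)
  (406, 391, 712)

6

(146,361,459): 146+361 > 459 → valid
(140,318,471): 140+318 ≤ 471 → not valid
(362,399,431): 362+399 > 431 → valid
(183,238,290): 183+238 > 290 → valid
(84,262,308): 84+262 > 308 → valid
(259,346,596): 259+346 > 596 → valid
(391,406,712): 391+406 > 712 → valid
6 of the 7 triples form a triangle.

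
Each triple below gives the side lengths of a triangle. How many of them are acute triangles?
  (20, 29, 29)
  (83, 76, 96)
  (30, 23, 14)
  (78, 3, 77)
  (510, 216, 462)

(20,29,29): 20²+29² = 1241 > 841 = 29² → acute
(83,76,96): 76²+83² = 12665 > 9216 = 96² → acute
(30,23,14): 14²+23² = 725 < 900 = 30² → obtuse
(78,3,77): 3²+77² = 5938 < 6084 = 78² → obtuse
(510,216,462): 216²+462² = 260100 = 510² → right
2 of the 5 are acute.

2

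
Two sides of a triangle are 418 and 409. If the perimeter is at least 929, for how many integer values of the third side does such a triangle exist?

Triangle inequality: 9 < x < 827. Perimeter ≥ 929 gives x ≥ 929 − 418 − 409 = 102.
So 102 ≤ x < 827; integers 102 through 826: 725 values.

725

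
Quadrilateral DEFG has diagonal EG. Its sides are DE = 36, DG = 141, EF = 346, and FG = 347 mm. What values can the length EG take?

From triangle DEG: |36 − 141| < EG < 36 + 141, i.e. 105 < EG < 177.
From triangle FEG: 1 < EG < 693.
Both must hold, so EG lies in the intersection.

105 < EG < 177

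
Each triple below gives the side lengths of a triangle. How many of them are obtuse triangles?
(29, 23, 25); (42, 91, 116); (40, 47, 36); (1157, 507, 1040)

(29,23,25): 23²+25² = 1154 > 841 = 29² → acute
(42,91,116): 42²+91² = 10045 < 13456 = 116² → obtuse
(40,47,36): 36²+40² = 2896 > 2209 = 47² → acute
(1157,507,1040): 507²+1040² = 1338649 = 1157² → right
1 of the 4 is obtuse.

1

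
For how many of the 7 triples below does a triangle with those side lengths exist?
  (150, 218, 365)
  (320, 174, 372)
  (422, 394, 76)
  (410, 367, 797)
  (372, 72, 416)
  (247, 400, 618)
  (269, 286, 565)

5

(150,218,365): 150+218 > 365 → valid
(174,320,372): 174+320 > 372 → valid
(76,394,422): 76+394 > 422 → valid
(367,410,797): 367+410 ≤ 797 → not valid
(72,372,416): 72+372 > 416 → valid
(247,400,618): 247+400 > 618 → valid
(269,286,565): 269+286 ≤ 565 → not valid
5 of the 7 triples form a triangle.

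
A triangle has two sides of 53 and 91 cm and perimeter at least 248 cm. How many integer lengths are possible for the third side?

40

Triangle inequality: 38 < x < 144. Perimeter ≥ 248 gives x ≥ 248 − 53 − 91 = 104.
So 104 ≤ x < 144; integers 104 through 143: 40 values.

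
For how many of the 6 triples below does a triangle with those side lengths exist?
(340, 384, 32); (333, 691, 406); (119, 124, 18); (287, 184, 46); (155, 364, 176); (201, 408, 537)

3

(32,340,384): 32+340 ≤ 384 → not valid
(333,406,691): 333+406 > 691 → valid
(18,119,124): 18+119 > 124 → valid
(46,184,287): 46+184 ≤ 287 → not valid
(155,176,364): 155+176 ≤ 364 → not valid
(201,408,537): 201+408 > 537 → valid
3 of the 6 triples form a triangle.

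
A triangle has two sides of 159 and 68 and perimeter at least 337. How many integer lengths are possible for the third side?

117

Triangle inequality: 91 < x < 227. Perimeter ≥ 337 gives x ≥ 337 − 159 − 68 = 110.
So 110 ≤ x < 227; integers 110 through 226: 117 values.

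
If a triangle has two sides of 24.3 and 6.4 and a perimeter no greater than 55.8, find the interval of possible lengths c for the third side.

Triangle inequality alone gives 17.9 < c < 30.7.
The perimeter condition gives c ≤ 55.8 − 24.3 − 6.4 = 25.1.
Intersecting the two: 17.9 < c ≤ 25.1.

17.9 < c ≤ 25.1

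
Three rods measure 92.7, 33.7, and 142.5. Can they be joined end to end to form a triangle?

The longest side is 142.5, but the other two sum to only 126.4.
126.4 < 142.5, so the triangle inequality fails.

No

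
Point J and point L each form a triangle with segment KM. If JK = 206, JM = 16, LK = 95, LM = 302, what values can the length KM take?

From triangle JKM: |206 − 16| < KM < 206 + 16, i.e. 190 < KM < 222.
From triangle LKM: 207 < KM < 397.
Both must hold, so KM lies in the intersection.

207 < KM < 222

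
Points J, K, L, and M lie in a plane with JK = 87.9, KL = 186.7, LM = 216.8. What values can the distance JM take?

0 ≤ JM ≤ 491.4

The maximum is all hops collinear in one direction: 87.9 + 186.7 + 216.8 = 491.4.
The longest hop is 216.8; the others sum to 274.6. Since 216.8 ≤ 274.6, the path can fold back on itself completely, so the minimum distance is 0.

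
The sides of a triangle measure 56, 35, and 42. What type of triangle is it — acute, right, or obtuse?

Compare the square of the longest side to the sum of squares of the other two: 35² + 42² = 2989 < 3136 = 56².

obtuse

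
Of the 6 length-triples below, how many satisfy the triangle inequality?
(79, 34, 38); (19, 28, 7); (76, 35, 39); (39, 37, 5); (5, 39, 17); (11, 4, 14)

2

(34,38,79): 34+38 ≤ 79 → not valid
(7,19,28): 7+19 ≤ 28 → not valid
(35,39,76): 35+39 ≤ 76 → not valid
(5,37,39): 5+37 > 39 → valid
(5,17,39): 5+17 ≤ 39 → not valid
(4,11,14): 4+11 > 14 → valid
2 of the 6 triples form a triangle.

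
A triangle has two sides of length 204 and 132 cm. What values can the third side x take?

72 < x < 336

By the triangle inequality, x must be less than 204 + 132 = 336 and greater than |204 − 132| = 72.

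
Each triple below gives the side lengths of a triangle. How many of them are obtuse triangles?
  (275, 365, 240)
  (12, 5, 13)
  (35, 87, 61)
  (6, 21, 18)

(275,365,240): 240²+275² = 133225 = 365² → right
(12,5,13): 5²+12² = 169 = 13² → right
(35,87,61): 35²+61² = 4946 < 7569 = 87² → obtuse
(6,21,18): 6²+18² = 360 < 441 = 21² → obtuse
2 of the 4 are obtuse.

2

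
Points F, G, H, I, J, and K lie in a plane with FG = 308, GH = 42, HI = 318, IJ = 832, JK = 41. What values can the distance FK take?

The maximum is all hops collinear in one direction: 308 + 42 + 318 + 832 + 41 = 1541.
The longest hop is 832; the others sum to 709. Folding the others back against it leaves at least 832 − 709 = 123.

123 ≤ FK ≤ 1541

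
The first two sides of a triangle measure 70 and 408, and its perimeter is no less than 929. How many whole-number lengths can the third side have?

27

Triangle inequality: 338 < x < 478. Perimeter ≥ 929 gives x ≥ 929 − 70 − 408 = 451.
So 451 ≤ x < 478; integers 451 through 477: 27 values.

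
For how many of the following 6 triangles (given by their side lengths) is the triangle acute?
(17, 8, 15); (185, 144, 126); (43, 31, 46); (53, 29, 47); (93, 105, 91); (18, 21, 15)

(17,8,15): 8²+15² = 289 = 17² → right
(185,144,126): 126²+144² = 36612 > 34225 = 185² → acute
(43,31,46): 31²+43² = 2810 > 2116 = 46² → acute
(53,29,47): 29²+47² = 3050 > 2809 = 53² → acute
(93,105,91): 91²+93² = 16930 > 11025 = 105² → acute
(18,21,15): 15²+18² = 549 > 441 = 21² → acute
5 of the 6 are acute.

5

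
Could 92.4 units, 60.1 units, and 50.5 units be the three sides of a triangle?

Yes

The longest side is 92.4, and the other two sum to 110.6.
Since 110.6 > 92.4, the triangle inequality holds.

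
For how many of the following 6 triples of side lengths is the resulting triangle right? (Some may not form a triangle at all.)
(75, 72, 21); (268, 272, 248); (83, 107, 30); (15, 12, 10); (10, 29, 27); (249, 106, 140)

1

(75,72,21): 21²+72² = 5625 = 75² → right
(268,272,248): 248²+268² = 133328 > 73984 = 272² → acute
(83,107,30): 30²+83² = 7789 < 11449 = 107² → obtuse
(15,12,10): 10²+12² = 244 > 225 = 15² → acute
(10,29,27): 10²+27² = 829 < 841 = 29² → obtuse
(249,106,140): 106+140 ≤ 249, not a triangle
1 of the 6 is right.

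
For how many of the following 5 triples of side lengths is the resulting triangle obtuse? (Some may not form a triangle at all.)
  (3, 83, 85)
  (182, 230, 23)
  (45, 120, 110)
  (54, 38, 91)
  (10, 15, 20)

(3,83,85): 3²+83² = 6898 < 7225 = 85² → obtuse
(182,230,23): 23+182 ≤ 230, not a triangle
(45,120,110): 45²+110² = 14125 < 14400 = 120² → obtuse
(54,38,91): 38²+54² = 4360 < 8281 = 91² → obtuse
(10,15,20): 10²+15² = 325 < 400 = 20² → obtuse
4 of the 5 are obtuse.

4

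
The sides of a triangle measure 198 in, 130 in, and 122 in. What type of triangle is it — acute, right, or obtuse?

Compare the square of the longest side to the sum of squares of the other two: 122² + 130² = 31784 < 39204 = 198².

obtuse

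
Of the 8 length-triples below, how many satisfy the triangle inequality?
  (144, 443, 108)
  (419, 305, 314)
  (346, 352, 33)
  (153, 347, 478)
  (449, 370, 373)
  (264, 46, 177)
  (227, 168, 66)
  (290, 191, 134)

6

(108,144,443): 108+144 ≤ 443 → not valid
(305,314,419): 305+314 > 419 → valid
(33,346,352): 33+346 > 352 → valid
(153,347,478): 153+347 > 478 → valid
(370,373,449): 370+373 > 449 → valid
(46,177,264): 46+177 ≤ 264 → not valid
(66,168,227): 66+168 > 227 → valid
(134,191,290): 134+191 > 290 → valid
6 of the 8 triples form a triangle.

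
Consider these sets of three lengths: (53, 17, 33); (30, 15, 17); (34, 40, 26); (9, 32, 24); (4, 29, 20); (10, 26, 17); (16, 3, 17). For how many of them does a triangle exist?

(17,33,53): 17+33 ≤ 53 → not valid
(15,17,30): 15+17 > 30 → valid
(26,34,40): 26+34 > 40 → valid
(9,24,32): 9+24 > 32 → valid
(4,20,29): 4+20 ≤ 29 → not valid
(10,17,26): 10+17 > 26 → valid
(3,16,17): 3+16 > 17 → valid
5 of the 7 triples form a triangle.

5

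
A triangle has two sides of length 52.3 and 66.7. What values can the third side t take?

14.4 < t < 119.0

By the triangle inequality, t must be less than 52.3 + 66.7 = 119.0 and greater than |52.3 − 66.7| = 14.4.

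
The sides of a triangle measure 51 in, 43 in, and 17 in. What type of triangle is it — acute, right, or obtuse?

Compare the square of the longest side to the sum of squares of the other two: 17² + 43² = 2138 < 2601 = 51².

obtuse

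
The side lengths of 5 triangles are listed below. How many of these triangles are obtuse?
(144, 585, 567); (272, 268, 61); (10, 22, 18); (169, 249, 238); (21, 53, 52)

(144,585,567): 144²+567² = 342225 = 585² → right
(272,268,61): 61²+268² = 75545 > 73984 = 272² → acute
(10,22,18): 10²+18² = 424 < 484 = 22² → obtuse
(169,249,238): 169²+238² = 85205 > 62001 = 249² → acute
(21,53,52): 21²+52² = 3145 > 2809 = 53² → acute
1 of the 5 is obtuse.

1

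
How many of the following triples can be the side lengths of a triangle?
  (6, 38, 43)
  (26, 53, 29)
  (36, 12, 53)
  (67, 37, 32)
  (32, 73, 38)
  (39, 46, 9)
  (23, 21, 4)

5

(6,38,43): 6+38 > 43 → valid
(26,29,53): 26+29 > 53 → valid
(12,36,53): 12+36 ≤ 53 → not valid
(32,37,67): 32+37 > 67 → valid
(32,38,73): 32+38 ≤ 73 → not valid
(9,39,46): 9+39 > 46 → valid
(4,21,23): 4+21 > 23 → valid
5 of the 7 triples form a triangle.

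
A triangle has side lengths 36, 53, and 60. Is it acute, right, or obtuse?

acute

Compare the square of the longest side to the sum of squares of the other two: 36² + 53² = 4105 > 3600 = 60².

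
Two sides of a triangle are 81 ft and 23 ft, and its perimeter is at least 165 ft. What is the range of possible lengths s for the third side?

Triangle inequality alone gives 58 < s < 104.
The perimeter condition gives s ≥ 165 − 81 − 23 = 61.
Intersecting the two: 61 ≤ s < 104.

61 ≤ s < 104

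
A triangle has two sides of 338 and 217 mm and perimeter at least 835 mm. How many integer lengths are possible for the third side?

275

Triangle inequality: 121 < x < 555. Perimeter ≥ 835 gives x ≥ 835 − 338 − 217 = 280.
So 280 ≤ x < 555; integers 280 through 554: 275 values.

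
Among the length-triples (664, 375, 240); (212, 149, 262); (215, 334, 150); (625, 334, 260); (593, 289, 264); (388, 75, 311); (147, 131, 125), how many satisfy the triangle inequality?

3

(240,375,664): 240+375 ≤ 664 → not valid
(149,212,262): 149+212 > 262 → valid
(150,215,334): 150+215 > 334 → valid
(260,334,625): 260+334 ≤ 625 → not valid
(264,289,593): 264+289 ≤ 593 → not valid
(75,311,388): 75+311 ≤ 388 → not valid
(125,131,147): 125+131 > 147 → valid
3 of the 7 triples form a triangle.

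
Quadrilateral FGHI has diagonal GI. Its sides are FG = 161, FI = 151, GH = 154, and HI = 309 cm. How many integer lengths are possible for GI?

From triangle FGI: 10 < GI < 312.
From triangle HGI: 155 < GI < 463.
Intersection: 155 < GI < 312, so integers 156 through 311: 156 values.

156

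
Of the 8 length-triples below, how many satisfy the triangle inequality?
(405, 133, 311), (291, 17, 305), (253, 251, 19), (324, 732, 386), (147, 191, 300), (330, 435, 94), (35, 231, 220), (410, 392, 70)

(133,311,405): 133+311 > 405 → valid
(17,291,305): 17+291 > 305 → valid
(19,251,253): 19+251 > 253 → valid
(324,386,732): 324+386 ≤ 732 → not valid
(147,191,300): 147+191 > 300 → valid
(94,330,435): 94+330 ≤ 435 → not valid
(35,220,231): 35+220 > 231 → valid
(70,392,410): 70+392 > 410 → valid
6 of the 8 triples form a triangle.

6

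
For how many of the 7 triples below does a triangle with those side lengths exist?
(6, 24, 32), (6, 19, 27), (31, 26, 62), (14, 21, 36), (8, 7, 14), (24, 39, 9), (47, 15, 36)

(6,24,32): 6+24 ≤ 32 → not valid
(6,19,27): 6+19 ≤ 27 → not valid
(26,31,62): 26+31 ≤ 62 → not valid
(14,21,36): 14+21 ≤ 36 → not valid
(7,8,14): 7+8 > 14 → valid
(9,24,39): 9+24 ≤ 39 → not valid
(15,36,47): 15+36 > 47 → valid
2 of the 7 triples form a triangle.

2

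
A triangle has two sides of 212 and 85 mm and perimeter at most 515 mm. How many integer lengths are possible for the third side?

Triangle inequality: 127 < x < 297. Perimeter ≤ 515 gives x ≤ 515 − 212 − 85 = 218.
So 127 < x ≤ 218; integers 128 through 218: 91 values.

91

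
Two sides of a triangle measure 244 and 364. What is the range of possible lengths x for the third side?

By the triangle inequality, x must be less than 244 + 364 = 608 and greater than |244 − 364| = 120.

120 < x < 608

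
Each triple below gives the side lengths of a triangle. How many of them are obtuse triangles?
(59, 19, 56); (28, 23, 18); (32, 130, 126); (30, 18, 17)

1

(59,19,56): 19²+56² = 3497 > 3481 = 59² → acute
(28,23,18): 18²+23² = 853 > 784 = 28² → acute
(32,130,126): 32²+126² = 16900 = 130² → right
(30,18,17): 17²+18² = 613 < 900 = 30² → obtuse
1 of the 4 is obtuse.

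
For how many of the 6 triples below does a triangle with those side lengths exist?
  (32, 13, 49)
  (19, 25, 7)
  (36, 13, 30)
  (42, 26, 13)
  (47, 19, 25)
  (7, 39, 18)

2

(13,32,49): 13+32 ≤ 49 → not valid
(7,19,25): 7+19 > 25 → valid
(13,30,36): 13+30 > 36 → valid
(13,26,42): 13+26 ≤ 42 → not valid
(19,25,47): 19+25 ≤ 47 → not valid
(7,18,39): 7+18 ≤ 39 → not valid
2 of the 6 triples form a triangle.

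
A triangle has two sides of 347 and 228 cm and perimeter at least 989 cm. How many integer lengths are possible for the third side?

Triangle inequality: 119 < x < 575. Perimeter ≥ 989 gives x ≥ 989 − 347 − 228 = 414.
So 414 ≤ x < 575; integers 414 through 574: 161 values.

161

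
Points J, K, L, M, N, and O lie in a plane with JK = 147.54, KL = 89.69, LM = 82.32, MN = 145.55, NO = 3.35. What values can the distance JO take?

0 ≤ JO ≤ 468.45

The maximum is all hops collinear in one direction: 147.54 + 89.69 + 82.32 + 145.55 + 3.35 = 468.45.
The longest hop is 147.54; the others sum to 320.91. Since 147.54 ≤ 320.91, the path can fold back on itself completely, so the minimum distance is 0.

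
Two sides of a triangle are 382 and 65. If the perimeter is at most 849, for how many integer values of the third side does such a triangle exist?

85

Triangle inequality: 317 < x < 447. Perimeter ≤ 849 gives x ≤ 849 − 382 − 65 = 402.
So 317 < x ≤ 402; integers 318 through 402: 85 values.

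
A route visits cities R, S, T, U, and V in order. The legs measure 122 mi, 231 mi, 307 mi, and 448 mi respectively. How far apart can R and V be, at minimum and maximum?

The maximum is all hops collinear in one direction: 122 + 231 + 307 + 448 = 1108.
The longest hop is 448; the others sum to 660. Since 448 ≤ 660, the path can fold back on itself completely, so the minimum distance is 0.

0 ≤ RV ≤ 1108 mi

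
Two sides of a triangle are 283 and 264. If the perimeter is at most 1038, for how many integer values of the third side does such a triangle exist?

472

Triangle inequality: 19 < x < 547. Perimeter ≤ 1038 gives x ≤ 1038 − 283 − 264 = 491.
So 19 < x ≤ 491; integers 20 through 491: 472 values.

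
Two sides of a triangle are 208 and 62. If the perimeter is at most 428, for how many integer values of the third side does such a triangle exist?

12

Triangle inequality: 146 < x < 270. Perimeter ≤ 428 gives x ≤ 428 − 208 − 62 = 158.
So 146 < x ≤ 158; integers 147 through 158: 12 values.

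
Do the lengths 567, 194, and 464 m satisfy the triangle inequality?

Yes

The longest side is 567, and the other two sum to 658.
Since 658 > 567, the triangle inequality holds.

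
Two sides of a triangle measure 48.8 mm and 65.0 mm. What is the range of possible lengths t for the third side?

16.2 < t < 113.8 (mm)

By the triangle inequality, t must be less than 48.8 + 65.0 = 113.8 and greater than |48.8 − 65.0| = 16.2.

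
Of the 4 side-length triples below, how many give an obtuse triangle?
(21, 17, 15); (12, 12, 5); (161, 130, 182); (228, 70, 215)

1

(21,17,15): 15²+17² = 514 > 441 = 21² → acute
(12,12,5): 5²+12² = 169 > 144 = 12² → acute
(161,130,182): 130²+161² = 42821 > 33124 = 182² → acute
(228,70,215): 70²+215² = 51125 < 51984 = 228² → obtuse
1 of the 4 is obtuse.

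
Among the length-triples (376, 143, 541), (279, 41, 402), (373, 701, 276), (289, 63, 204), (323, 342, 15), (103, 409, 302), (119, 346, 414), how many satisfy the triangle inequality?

(143,376,541): 143+376 ≤ 541 → not valid
(41,279,402): 41+279 ≤ 402 → not valid
(276,373,701): 276+373 ≤ 701 → not valid
(63,204,289): 63+204 ≤ 289 → not valid
(15,323,342): 15+323 ≤ 342 → not valid
(103,302,409): 103+302 ≤ 409 → not valid
(119,346,414): 119+346 > 414 → valid
1 of the 7 triples forms a triangle.

1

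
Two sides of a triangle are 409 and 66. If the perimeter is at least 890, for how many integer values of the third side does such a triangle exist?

Triangle inequality: 343 < x < 475. Perimeter ≥ 890 gives x ≥ 890 − 409 − 66 = 415.
So 415 ≤ x < 475; integers 415 through 474: 60 values.

60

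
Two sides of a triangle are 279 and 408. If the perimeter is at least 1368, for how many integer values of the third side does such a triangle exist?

6

Triangle inequality: 129 < x < 687. Perimeter ≥ 1368 gives x ≥ 1368 − 279 − 408 = 681.
So 681 ≤ x < 687; integers 681 through 686: 6 values.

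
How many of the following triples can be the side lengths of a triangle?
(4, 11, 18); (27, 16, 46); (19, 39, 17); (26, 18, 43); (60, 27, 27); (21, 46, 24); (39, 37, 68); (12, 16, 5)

3

(4,11,18): 4+11 ≤ 18 → not valid
(16,27,46): 16+27 ≤ 46 → not valid
(17,19,39): 17+19 ≤ 39 → not valid
(18,26,43): 18+26 > 43 → valid
(27,27,60): 27+27 ≤ 60 → not valid
(21,24,46): 21+24 ≤ 46 → not valid
(37,39,68): 37+39 > 68 → valid
(5,12,16): 5+12 > 16 → valid
3 of the 8 triples form a triangle.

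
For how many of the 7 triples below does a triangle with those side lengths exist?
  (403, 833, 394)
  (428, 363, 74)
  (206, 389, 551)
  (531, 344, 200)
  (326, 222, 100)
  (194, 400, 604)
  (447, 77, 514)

(394,403,833): 394+403 ≤ 833 → not valid
(74,363,428): 74+363 > 428 → valid
(206,389,551): 206+389 > 551 → valid
(200,344,531): 200+344 > 531 → valid
(100,222,326): 100+222 ≤ 326 → not valid
(194,400,604): 194+400 ≤ 604 → not valid
(77,447,514): 77+447 > 514 → valid
4 of the 7 triples form a triangle.

4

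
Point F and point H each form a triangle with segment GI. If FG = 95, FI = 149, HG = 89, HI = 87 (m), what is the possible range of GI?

54 < GI < 176

From triangle FGI: |95 − 149| < GI < 95 + 149, i.e. 54 < GI < 244.
From triangle HGI: 2 < GI < 176.
Both must hold, so GI lies in the intersection.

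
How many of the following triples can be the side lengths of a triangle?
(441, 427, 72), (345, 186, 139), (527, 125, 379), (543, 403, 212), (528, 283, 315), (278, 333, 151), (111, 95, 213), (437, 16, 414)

4

(72,427,441): 72+427 > 441 → valid
(139,186,345): 139+186 ≤ 345 → not valid
(125,379,527): 125+379 ≤ 527 → not valid
(212,403,543): 212+403 > 543 → valid
(283,315,528): 283+315 > 528 → valid
(151,278,333): 151+278 > 333 → valid
(95,111,213): 95+111 ≤ 213 → not valid
(16,414,437): 16+414 ≤ 437 → not valid
4 of the 8 triples form a triangle.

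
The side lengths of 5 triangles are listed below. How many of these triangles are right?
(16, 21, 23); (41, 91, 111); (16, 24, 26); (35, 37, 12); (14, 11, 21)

1

(16,21,23): 16²+21² = 697 > 529 = 23² → acute
(41,91,111): 41²+91² = 9962 < 12321 = 111² → obtuse
(16,24,26): 16²+24² = 832 > 676 = 26² → acute
(35,37,12): 12²+35² = 1369 = 37² → right
(14,11,21): 11²+14² = 317 < 441 = 21² → obtuse
1 of the 5 is right.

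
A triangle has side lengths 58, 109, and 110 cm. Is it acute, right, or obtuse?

acute

Compare the square of the longest side to the sum of squares of the other two: 58² + 109² = 15245 > 12100 = 110².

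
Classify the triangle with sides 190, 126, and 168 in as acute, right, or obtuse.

Compare the square of the longest side to the sum of squares of the other two: 126² + 168² = 44100 > 36100 = 190².

acute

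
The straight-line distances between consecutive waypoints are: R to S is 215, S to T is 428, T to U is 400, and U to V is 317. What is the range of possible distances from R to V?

0 ≤ RV ≤ 1360

The maximum is all hops collinear in one direction: 215 + 428 + 400 + 317 = 1360.
The longest hop is 428; the others sum to 932. Since 428 ≤ 932, the path can fold back on itself completely, so the minimum distance is 0.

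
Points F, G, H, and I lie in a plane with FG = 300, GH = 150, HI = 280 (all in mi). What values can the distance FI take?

The maximum is all hops collinear in one direction: 300 + 150 + 280 = 730.
The longest hop is 300; the others sum to 430. Since 300 ≤ 430, the path can fold back on itself completely, so the minimum distance is 0.

0 ≤ FI ≤ 730 mi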